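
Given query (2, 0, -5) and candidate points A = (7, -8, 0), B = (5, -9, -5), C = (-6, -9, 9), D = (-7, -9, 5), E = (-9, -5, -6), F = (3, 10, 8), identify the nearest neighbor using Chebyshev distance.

Distances: d(A) = 8, d(B) = 9, d(C) = 14, d(D) = 10, d(E) = 11, d(F) = 13. Nearest: A = (7, -8, 0) with distance 8.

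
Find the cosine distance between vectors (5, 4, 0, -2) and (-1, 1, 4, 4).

With u = (5, 4, 0, -2), v = (-1, 1, 4, 4):
u·v = 5·(-1) + 4·1 + 0·4 + (-2)·4 = (-5) + 4 + 0 + (-8) = -9.
|u| = √(5² + 4² + 0² + (-2)²) = √45, |v| = √((-1)² + 1² + 4² + 4²) = √34, so |u||v| = √(45·34) = √1530.
cos θ = (u·v)/(|u||v|) = -9/√1530 ≈ -0.2301
Cosine distance = 1 - cos θ ≈ 1 - (-0.2301) = 1.2301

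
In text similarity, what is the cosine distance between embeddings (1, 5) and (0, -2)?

With u = (1, 5), v = (0, -2):
u·v = 1·0 + 5·(-2) = 0 + (-10) = -10.
|u| = √(1² + 5²) = √26, |v| = √(0² + (-2)²) = √4, so |u||v| = √(26·4) = √104.
cos θ = (u·v)/(|u||v|) = -10/√104 ≈ -0.9806
Cosine distance = 1 - cos θ ≈ 1 - (-0.9806) = 1.9806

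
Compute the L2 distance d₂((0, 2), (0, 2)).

√(Σ(x_i - y_i)²) = √((0 - 0)² + (2 - 2)²)
= √(0² + 0²) = √(0 + 0) = √0 = 0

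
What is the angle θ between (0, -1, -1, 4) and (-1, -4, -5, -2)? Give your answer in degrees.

With u = (0, -1, -1, 4), v = (-1, -4, -5, -2):
u·v = 0·(-1) + (-1)·(-4) + (-1)·(-5) + 4·(-2) = 0 + 4 + 5 + (-8) = 1.
|u| = √(0² + (-1)² + (-1)² + 4²) = √18, |v| = √((-1)² + (-4)² + (-5)² + (-2)²) = √46, so |u||v| = √(18·46) = √828.
cos θ = (u·v)/(|u||v|) = 1/√828 ≈ 0.034752
θ = arccos(0.034752) ≈ 88.01°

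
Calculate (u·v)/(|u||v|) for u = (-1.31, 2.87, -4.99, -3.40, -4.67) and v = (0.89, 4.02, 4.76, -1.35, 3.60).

With u = (-1.31, 2.87, -4.99, -3.40, -4.67), v = (0.89, 4.02, 4.76, -1.35, 3.60):
u·v = (-1.31)·0.89 + 2.87·4.02 + (-4.99)·4.76 + (-3.4)·(-1.35) + (-4.67)·3.6 = (-1.1659) + 11.5374 + (-23.7524) + 4.59 + (-16.812) = -25.6029.
|u| = √((-1.31)² + 2.87² + (-4.99)² + (-3.4)² + (-4.67)²) = √(1.7161 + 8.2369 + 24.9001 + 11.56 + 21.8089) = √68.222, |v| = √(0.89² + 4.02² + 4.76² + (-1.35)² + 3.6²) = √(0.7921 + 16.1604 + 22.6576 + 1.8225 + 12.96) = √54.3926.
cos θ = (u·v)/(|u||v|) = -25.6029/(√68.222·√54.3926) ≈ -0.4203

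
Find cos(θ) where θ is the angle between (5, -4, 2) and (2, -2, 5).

With u = (5, -4, 2), v = (2, -2, 5):
u·v = 5·2 + (-4)·(-2) + 2·5 = 10 + 8 + 10 = 28.
|u| = √(5² + (-4)² + 2²) = √45, |v| = √(2² + (-2)² + 5²) = √33, so |u||v| = √(45·33) = √1485.
cos θ = (u·v)/(|u||v|) = 28/√1485 ≈ 0.7266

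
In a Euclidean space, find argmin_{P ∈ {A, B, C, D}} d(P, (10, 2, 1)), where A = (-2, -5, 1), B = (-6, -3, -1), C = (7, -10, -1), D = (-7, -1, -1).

Distances: d(A) ≈ 13.8924, d(B) ≈ 16.8819, d(C) ≈ 12.53, d(D) ≈ 17.3781. Nearest: C = (7, -10, -1) with distance 12.53.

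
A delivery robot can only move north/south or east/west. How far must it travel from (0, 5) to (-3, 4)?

Σ|x_i - y_i| = |0 - (-3)| + |5 - 4| = 3 + 1 = 4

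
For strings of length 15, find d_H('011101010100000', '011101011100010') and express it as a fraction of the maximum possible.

Differing positions: 9, 14. Hamming distance = 2. The maximum possible Hamming distance for length-15 strings is 15, so d_H/15 = 2/15 ≈ 0.1333.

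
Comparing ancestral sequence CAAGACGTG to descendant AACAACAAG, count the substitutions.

Differing positions: 1, 3, 4, 7, 8. Hamming distance = 5.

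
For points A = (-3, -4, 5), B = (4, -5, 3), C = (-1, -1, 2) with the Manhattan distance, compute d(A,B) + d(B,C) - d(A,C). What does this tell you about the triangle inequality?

d(A,B) = 7 + 1 + 2 = 10, d(B,C) = 5 + 4 + 1 = 10, d(A,C) = 2 + 3 + 3 = 8.
d(A,B) + d(B,C) - d(A,C) = 10 + 10 - 8 = 20 - 8 = 12. This is ≥ 0, so the triangle inequality holds for these points.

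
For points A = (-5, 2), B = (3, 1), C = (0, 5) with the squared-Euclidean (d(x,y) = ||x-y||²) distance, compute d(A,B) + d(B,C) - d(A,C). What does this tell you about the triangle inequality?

d(A,B) = 8² + 1² = 65, d(B,C) = 3² + 4² = 25, d(A,C) = 5² + 3² = 34.
d(A,B) + d(B,C) - d(A,C) = 65 + 25 - 34 = 90 - 34 = 56. This is ≥ 0, so the triangle inequality holds for these points.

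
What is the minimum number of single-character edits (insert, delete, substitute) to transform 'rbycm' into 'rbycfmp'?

Let D[i][j] be the edit distance between the first i characters of 'rbycm' and the first j characters of 'rbycfmp', with D[i][0] = i, D[0][j] = j, and D[i][j] = D[i-1][j-1] if the characters match, else 1 + min(D[i-1][j], D[i][j-1], D[i-1][j-1]). Filling the table (rows: prefixes of 'rbycm', columns: prefixes of 'rbycfmp'):
     ε  r  b  y  c  f  m  p
  ε  0  1  2  3  4  5  6  7
  r  1  0  1  2  3  4  5  6
  b  2  1  0  1  2  3  4  5
  y  3  2  1  0  1  2  3  4
  c  4  3  2  1  0  1  2  3
  m  5  4  3  2  1  1  1  2
The bottom-right entry gives D[5][7] = 2, so no sequence of fewer than 2 edits works. Backtracking through the table gives one optimal edit sequence (2 edits):
  rbycm → rbycfm (ins f @5)
  rbycfm → rbycfmp (ins p @7)
Edit distance = 2.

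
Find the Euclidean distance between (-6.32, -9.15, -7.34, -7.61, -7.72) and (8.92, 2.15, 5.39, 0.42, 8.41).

√(Σ(x_i - y_i)²) = √((-6.32 - 8.92)² + (-9.15 - 2.15)² + (-7.34 - 5.39)² + (-7.61 - 0.42)² + (-7.72 - 8.41)²)
= √((-15.24)² + (-11.3)² + (-12.73)² + (-8.03)² + (-16.13)²) = √(232.2576 + 127.69 + 162.0529 + 64.4809 + 260.1769) = √846.6583 ≈ 29.0974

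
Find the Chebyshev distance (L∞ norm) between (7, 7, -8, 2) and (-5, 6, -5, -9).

max(|x_i - y_i|) = max(|7 - (-5)|, |7 - 6|, |-8 - (-5)|, |2 - (-9)|) = max(12, 1, 3, 11) = 12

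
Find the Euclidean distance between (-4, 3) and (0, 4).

√(Σ(x_i - y_i)²) = √((-4 - 0)² + (3 - 4)²)
= √((-4)² + (-1)²) = √(16 + 1) = √17 ≈ 4.1231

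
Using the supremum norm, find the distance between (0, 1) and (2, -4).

max(|x_i - y_i|) = max(|0 - 2|, |1 - (-4)|) = max(2, 5) = 5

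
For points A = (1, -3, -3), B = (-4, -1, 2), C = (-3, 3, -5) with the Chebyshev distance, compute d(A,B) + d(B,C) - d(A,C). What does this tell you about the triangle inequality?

d(A,B) = max(5, 2, 5) = 5, d(B,C) = max(1, 4, 7) = 7, d(A,C) = max(4, 6, 2) = 6.
d(A,B) + d(B,C) - d(A,C) = 5 + 7 - 6 = 12 - 6 = 6. This is ≥ 0, so the triangle inequality holds for these points.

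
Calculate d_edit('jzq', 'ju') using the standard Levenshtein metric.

Let D[i][j] be the edit distance between the first i characters of 'jzq' and the first j characters of 'ju', with D[i][0] = i, D[0][j] = j, and D[i][j] = D[i-1][j-1] if the characters match, else 1 + min(D[i-1][j], D[i][j-1], D[i-1][j-1]). Filling the table (rows: prefixes of 'jzq', columns: prefixes of 'ju'):
     ε  j  u
  ε  0  1  2
  j  1  0  1
  z  2  1  1
  q  3  2  2
The bottom-right entry gives D[3][2] = 2, so no sequence of fewer than 2 edits works. Backtracking through the table gives one optimal edit sequence (2 edits):
  jzq → jq (del z @2)
  jq → ju (sub q→u @2)
Edit distance = 2.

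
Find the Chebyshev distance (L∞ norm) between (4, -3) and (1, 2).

max(|x_i - y_i|) = max(|4 - 1|, |-3 - 2|) = max(3, 5) = 5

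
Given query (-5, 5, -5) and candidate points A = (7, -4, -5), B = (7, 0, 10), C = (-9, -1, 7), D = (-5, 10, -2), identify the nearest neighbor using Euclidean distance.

Distances: d(A) = 15, d(B) ≈ 19.8494, d(C) = 14, d(D) ≈ 5.831. Nearest: D = (-5, 10, -2) with distance 5.831.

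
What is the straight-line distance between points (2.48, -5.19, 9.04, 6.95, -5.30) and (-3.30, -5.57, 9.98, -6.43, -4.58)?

√(Σ(x_i - y_i)²) = √((2.48 - (-3.3))² + (-5.19 - (-5.57))² + (9.04 - 9.98)² + (6.95 - (-6.43))² + (-5.3 - (-4.58))²)
= √(5.78² + 0.38² + (-0.94)² + 13.38² + (-0.72)²) = √(33.4084 + 0.1444 + 0.8836 + 179.0244 + 0.5184) = √213.9792 ≈ 14.628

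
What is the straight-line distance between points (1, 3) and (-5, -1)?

√(Σ(x_i - y_i)²) = √((1 - (-5))² + (3 - (-1))²)
= √(6² + 4²) = √(36 + 16) = √52 ≈ 7.2111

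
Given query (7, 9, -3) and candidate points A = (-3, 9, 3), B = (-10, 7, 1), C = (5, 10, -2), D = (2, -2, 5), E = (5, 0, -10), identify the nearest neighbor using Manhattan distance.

Distances: d(A) = 16, d(B) = 23, d(C) = 4, d(D) = 24, d(E) = 18. Nearest: C = (5, 10, -2) with distance 4.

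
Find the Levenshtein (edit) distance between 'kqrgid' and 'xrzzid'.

Let D[i][j] be the edit distance between the first i characters of 'kqrgid' and the first j characters of 'xrzzid', with D[i][0] = i, D[0][j] = j, and D[i][j] = D[i-1][j-1] if the characters match, else 1 + min(D[i-1][j], D[i][j-1], D[i-1][j-1]). Filling the table (rows: prefixes of 'kqrgid', columns: prefixes of 'xrzzid'):
     ε  x  r  z  z  i  d
  ε  0  1  2  3  4  5  6
  k  1  1  2  3  4  5  6
  q  2  2  2  3  4  5  6
  r  3  3  2  3  4  5  6
  g  4  4  3  3  4  5  6
  i  5  5  4  4  4  4  5
  d  6  6  5  5  5  5  4
The bottom-right entry gives D[6][6] = 4, so no sequence of fewer than 4 edits works. Backtracking through the table gives one optimal edit sequence (4 edits):
  kqrgid → xqrgid (sub k→x @1)
  xqrgid → xrrgid (sub q→r @2)
  xrrgid → xrzgid (sub r→z @3)
  xrzgid → xrzzid (sub g→z @4)
Edit distance = 4.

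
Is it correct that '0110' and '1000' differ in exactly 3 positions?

Differing positions: 1, 2, 3. Hamming distance = 3, so the claim is true.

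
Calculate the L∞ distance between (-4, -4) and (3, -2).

max(|x_i - y_i|) = max(|-4 - 3|, |-4 - (-2)|) = max(7, 2) = 7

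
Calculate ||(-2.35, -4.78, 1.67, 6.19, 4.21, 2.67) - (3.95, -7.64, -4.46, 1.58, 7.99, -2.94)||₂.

√(Σ(x_i - y_i)²) = √((-2.35 - 3.95)² + (-4.78 - (-7.64))² + (1.67 - (-4.46))² + (6.19 - 1.58)² + (4.21 - 7.99)² + (2.67 - (-2.94))²)
= √((-6.3)² + 2.86² + 6.13² + 4.61² + (-3.78)² + 5.61²) = √(39.69 + 8.1796 + 37.5769 + 21.2521 + 14.2884 + 31.4721) = √152.4591 ≈ 12.3474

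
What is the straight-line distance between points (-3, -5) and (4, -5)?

√(Σ(x_i - y_i)²) = √((-3 - 4)² + (-5 - (-5))²)
= √((-7)² + 0²) = √(49 + 0) = √49 = 7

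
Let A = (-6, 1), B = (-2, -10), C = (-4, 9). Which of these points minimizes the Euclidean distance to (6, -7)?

Distances: d(A) ≈ 14.4222, d(B) ≈ 8.544, d(C) ≈ 18.868. Nearest: B = (-2, -10) with distance 8.544.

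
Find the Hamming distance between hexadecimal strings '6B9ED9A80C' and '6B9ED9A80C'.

Differing positions: none. Hamming distance = 0.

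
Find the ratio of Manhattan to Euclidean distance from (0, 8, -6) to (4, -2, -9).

L1 = |0 - 4| + |8 - (-2)| + |-6 - (-9)| = 4 + 10 + 3 = 17
L2 = √(4² + 10² + 3²) = √125 ≈ 11.1803
L1 ≥ L2 always (equality iff movement is along one axis); L1 > L2 here.
Ratio L1/L2 = 17/√125 ≈ 1.5205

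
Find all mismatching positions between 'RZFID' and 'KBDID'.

Differing positions: 1, 2, 3. Hamming distance = 3.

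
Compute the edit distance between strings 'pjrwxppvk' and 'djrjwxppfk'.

Let D[i][j] be the edit distance between the first i characters of 'pjrwxppvk' and the first j characters of 'djrjwxppfk', with D[i][0] = i, D[0][j] = j, and D[i][j] = D[i-1][j-1] if the characters match, else 1 + min(D[i-1][j], D[i][j-1], D[i-1][j-1]). Filling the table (rows: prefixes of 'pjrwxppvk', columns: prefixes of 'djrjwxppfk'):
     ε  d  j  r  j  w  x  p  p  f  k
  ε  0  1  2  3  4  5  6  7  8  9 10
  p  1  1  2  3  4  5  6  6  7  8  9
  j  2  2  1  2  3  4  5  6  7  8  9
  r  3  3  2  1  2  3  4  5  6  7  8
  w  4  4  3  2  2  2  3  4  5  6  7
  x  5  5  4  3  3  3  2  3  4  5  6
  p  6  6  5  4  4  4  3  2  3  4  5
  p  7  7  6  5  5  5  4  3  2  3  4
  v  8  8  7  6  6  6  5  4  3  3  4
  k  9  9  8  7  7  7  6  5  4  4  3
The bottom-right entry gives D[9][10] = 3, so no sequence of fewer than 3 edits works. Backtracking through the table gives one optimal edit sequence (3 edits):
  pjrwxppvk → djrwxppvk (sub p→d @1)
  djrwxppvk → djrjwxppvk (ins j @4)
  djrjwxppvk → djrjwxppfk (sub v→f @9)
Edit distance = 3.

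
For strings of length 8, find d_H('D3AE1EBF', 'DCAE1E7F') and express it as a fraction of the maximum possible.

Differing positions: 2, 7. Hamming distance = 2. The maximum possible Hamming distance for length-8 strings is 8, so d_H/8 = 2/8 = 0.25.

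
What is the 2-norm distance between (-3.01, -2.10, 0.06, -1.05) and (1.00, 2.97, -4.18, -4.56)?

(Σ|x_i - y_i|^2)^(1/2) = (|-3.01 - 1|^2 + |-2.1 - 2.97|^2 + |0.06 - (-4.18)|^2 + |-1.05 - (-4.56)|^2)^(1/2)
= (4.01^2 + 5.07^2 + 4.24^2 + 3.51^2)^(1/2) = (16.0801 + 25.7049 + 17.9776 + 12.3201)^(1/2) = (72.0827)^(1/2) ≈ 8.4902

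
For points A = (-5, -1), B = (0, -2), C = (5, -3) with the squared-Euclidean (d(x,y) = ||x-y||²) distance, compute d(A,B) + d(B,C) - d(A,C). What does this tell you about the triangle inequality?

d(A,B) = 5² + 1² = 26, d(B,C) = 5² + 1² = 26, d(A,C) = 10² + 2² = 104.
d(A,B) + d(B,C) - d(A,C) = 26 + 26 - 104 = 52 - 104 = -52. This is < 0, so the triangle inequality FAILS for these points (squared-Euclidean is not a metric).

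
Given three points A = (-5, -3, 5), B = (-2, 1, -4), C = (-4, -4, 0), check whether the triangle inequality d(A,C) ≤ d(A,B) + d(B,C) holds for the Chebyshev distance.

d(A,B) = max(3, 4, 9) = 9, d(B,C) = max(2, 5, 4) = 5, d(A,C) = max(1, 1, 5) = 5.
d(A,C) = 5 ≤ 9 + 5 = 14. Triangle inequality is satisfied.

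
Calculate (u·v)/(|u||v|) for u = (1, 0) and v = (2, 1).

With u = (1, 0), v = (2, 1):
u·v = 1·2 + 0·1 = 2 + 0 = 2.
|u| = √(1² + 0²) = √1, |v| = √(2² + 1²) = √5, so |u||v| = √(1·5) = √5.
cos θ = (u·v)/(|u||v|) = 2/√5 ≈ 0.8944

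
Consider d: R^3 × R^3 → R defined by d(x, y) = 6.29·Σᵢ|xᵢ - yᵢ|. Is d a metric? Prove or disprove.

Yes. The L1 (Manhattan) norm induces a metric on R^3, and multiplying a metric by a positive constant 6.29 > 0 preserves all four axioms: non-negativity (6.29·||x-y|| ≥ 0), identity (6.29·||x-y|| = 0 ⟺ ||x-y|| = 0 ⟺ x = y), symmetry (||x-y|| = ||y-x||), and the triangle inequality (6.29·||x-z|| ≤ 6.29·||x-y|| + 6.29·||y-z||). So d is a metric.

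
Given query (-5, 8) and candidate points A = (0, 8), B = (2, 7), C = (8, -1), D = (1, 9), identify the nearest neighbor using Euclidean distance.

Distances: d(A) = 5, d(B) ≈ 7.0711, d(C) ≈ 15.8114, d(D) ≈ 6.0828. Nearest: A = (0, 8) with distance 5.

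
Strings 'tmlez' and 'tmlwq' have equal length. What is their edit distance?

Let D[i][j] be the edit distance between the first i characters of 'tmlez' and the first j characters of 'tmlwq', with D[i][0] = i, D[0][j] = j, and D[i][j] = D[i-1][j-1] if the characters match, else 1 + min(D[i-1][j], D[i][j-1], D[i-1][j-1]). Filling the table (rows: prefixes of 'tmlez', columns: prefixes of 'tmlwq'):
     ε  t  m  l  w  q
  ε  0  1  2  3  4  5
  t  1  0  1  2  3  4
  m  2  1  0  1  2  3
  l  3  2  1  0  1  2
  e  4  3  2  1  1  2
  z  5  4  3  2  2  2
The bottom-right entry gives D[5][5] = 2, so no sequence of fewer than 2 edits works. Backtracking through the table gives one optimal edit sequence (2 edits):
  tmlez → tmlwz (sub e→w @4)
  tmlwz → tmlwq (sub z→q @5)
Edit distance = 2.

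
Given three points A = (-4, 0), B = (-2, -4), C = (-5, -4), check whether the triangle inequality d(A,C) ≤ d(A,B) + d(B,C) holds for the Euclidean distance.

d(A,B) = √(2² + 4²) = √20 ≈ 4.4721, d(B,C) = √(3² + 0²) = √9 = 3, d(A,C) = √(1² + 4²) = √17 ≈ 4.1231.
d(A,C) ≈ 4.1231 ≤ 4.4721 + 3 = 7.4721. Triangle inequality is satisfied.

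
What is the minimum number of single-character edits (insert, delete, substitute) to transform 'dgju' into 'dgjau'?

Let D[i][j] be the edit distance between the first i characters of 'dgju' and the first j characters of 'dgjau', with D[i][0] = i, D[0][j] = j, and D[i][j] = D[i-1][j-1] if the characters match, else 1 + min(D[i-1][j], D[i][j-1], D[i-1][j-1]). Filling the table (rows: prefixes of 'dgju', columns: prefixes of 'dgjau'):
     ε  d  g  j  a  u
  ε  0  1  2  3  4  5
  d  1  0  1  2  3  4
  g  2  1  0  1  2  3
  j  3  2  1  0  1  2
  u  4  3  2  1  1  1
The bottom-right entry gives D[4][5] = 1, so no sequence of fewer than 1 edit works. Backtracking through the table gives one optimal edit sequence (1 edit):
  dgju → dgjau (ins a @4)
Edit distance = 1.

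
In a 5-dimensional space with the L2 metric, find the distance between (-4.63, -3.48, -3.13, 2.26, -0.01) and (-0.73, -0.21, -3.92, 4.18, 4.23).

(Σ|x_i - y_i|^2)^(1/2) = (|-4.63 - (-0.73)|^2 + |-3.48 - (-0.21)|^2 + |-3.13 - (-3.92)|^2 + |2.26 - 4.18|^2 + |-0.01 - 4.23|^2)^(1/2)
= (3.9^2 + 3.27^2 + 0.79^2 + 1.92^2 + 4.24^2)^(1/2) = (15.21 + 10.6929 + 0.6241 + 3.6864 + 17.9776)^(1/2) = (48.191)^(1/2) ≈ 6.942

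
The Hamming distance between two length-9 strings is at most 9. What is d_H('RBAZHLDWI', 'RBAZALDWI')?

Differing positions: 5. Hamming distance = 1. The maximum possible Hamming distance for length-9 strings is 9, so d_H/9 = 1/9 ≈ 0.1111.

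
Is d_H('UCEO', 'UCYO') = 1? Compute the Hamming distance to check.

Differing positions: 3. Hamming distance = 1, so the claim is true.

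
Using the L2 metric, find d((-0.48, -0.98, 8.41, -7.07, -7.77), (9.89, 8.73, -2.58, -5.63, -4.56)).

√(Σ(x_i - y_i)²) = √((-0.48 - 9.89)² + (-0.98 - 8.73)² + (8.41 - (-2.58))² + (-7.07 - (-5.63))² + (-7.77 - (-4.56))²)
= √((-10.37)² + (-9.71)² + 10.99² + (-1.44)² + (-3.21)²) = √(107.5369 + 94.2841 + 120.7801 + 2.0736 + 10.3041) = √334.9788 ≈ 18.3024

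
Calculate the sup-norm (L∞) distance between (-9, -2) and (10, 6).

max(|x_i - y_i|) = max(|-9 - 10|, |-2 - 6|) = max(19, 8) = 19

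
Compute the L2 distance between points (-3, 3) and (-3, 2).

(Σ|x_i - y_i|^2)^(1/2) = (|-3 - (-3)|^2 + |3 - 2|^2)^(1/2)
= (0^2 + 1^2)^(1/2) = (0 + 1)^(1/2) = (1)^(1/2) = 1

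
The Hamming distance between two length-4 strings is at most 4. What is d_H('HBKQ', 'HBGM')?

Differing positions: 3, 4. Hamming distance = 2. The maximum possible Hamming distance for length-4 strings is 4, so d_H/4 = 2/4 = 0.5.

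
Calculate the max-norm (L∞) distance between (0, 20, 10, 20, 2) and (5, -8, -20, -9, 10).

max(|x_i - y_i|) = max(|0 - 5|, |20 - (-8)|, |10 - (-20)|, |20 - (-9)|, |2 - 10|) = max(5, 28, 30, 29, 8) = 30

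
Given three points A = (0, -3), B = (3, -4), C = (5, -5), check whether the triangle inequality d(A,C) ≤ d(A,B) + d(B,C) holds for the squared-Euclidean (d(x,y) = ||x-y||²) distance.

d(A,B) = 3² + 1² = 10, d(B,C) = 2² + 1² = 5, d(A,C) = 5² + 2² = 29.
d(A,C) = 29 > 10 + 5 = 15. Triangle inequality is VIOLATED. (Squared-Euclidean is not a metric — this is a counterexample.)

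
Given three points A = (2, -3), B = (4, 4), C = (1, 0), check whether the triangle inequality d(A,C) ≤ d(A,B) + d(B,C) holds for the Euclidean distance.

d(A,B) = √(2² + 7²) = √53 ≈ 7.2801, d(B,C) = √(3² + 4²) = √25 = 5, d(A,C) = √(1² + 3²) = √10 ≈ 3.1623.
d(A,C) ≈ 3.1623 ≤ 7.2801 + 5 = 12.2801. Triangle inequality is satisfied.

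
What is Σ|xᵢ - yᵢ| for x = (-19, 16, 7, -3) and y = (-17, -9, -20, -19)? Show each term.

Σ|x_i - y_i| = |-19 - (-17)| + |16 - (-9)| + |7 - (-20)| + |-3 - (-19)| = 2 + 25 + 27 + 16 = 70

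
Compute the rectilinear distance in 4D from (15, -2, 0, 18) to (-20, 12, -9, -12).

Σ|x_i - y_i| = |15 - (-20)| + |-2 - 12| + |0 - (-9)| + |18 - (-12)| = 35 + 14 + 9 + 30 = 88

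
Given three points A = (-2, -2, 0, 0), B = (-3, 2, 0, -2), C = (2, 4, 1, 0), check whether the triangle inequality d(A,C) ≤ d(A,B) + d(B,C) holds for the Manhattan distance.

d(A,B) = 1 + 4 + 0 + 2 = 7, d(B,C) = 5 + 2 + 1 + 2 = 10, d(A,C) = 4 + 6 + 1 + 0 = 11.
d(A,C) = 11 ≤ 7 + 10 = 17. Triangle inequality is satisfied.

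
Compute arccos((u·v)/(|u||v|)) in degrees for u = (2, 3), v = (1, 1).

With u = (2, 3), v = (1, 1):
u·v = 2·1 + 3·1 = 2 + 3 = 5.
|u| = √(2² + 3²) = √13, |v| = √(1² + 1²) = √2, so |u||v| = √(13·2) = √26.
cos θ = (u·v)/(|u||v|) = 5/√26 ≈ 0.980581
θ = arccos(0.980581) ≈ 11.31°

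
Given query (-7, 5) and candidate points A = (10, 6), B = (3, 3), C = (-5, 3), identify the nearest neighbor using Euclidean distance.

Distances: d(A) ≈ 17.0294, d(B) ≈ 10.198, d(C) ≈ 2.8284. Nearest: C = (-5, 3) with distance 2.8284.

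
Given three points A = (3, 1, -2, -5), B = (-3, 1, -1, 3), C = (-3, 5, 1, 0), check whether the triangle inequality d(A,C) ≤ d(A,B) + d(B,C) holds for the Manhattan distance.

d(A,B) = 6 + 0 + 1 + 8 = 15, d(B,C) = 0 + 4 + 2 + 3 = 9, d(A,C) = 6 + 4 + 3 + 5 = 18.
d(A,C) = 18 ≤ 15 + 9 = 24. Triangle inequality is satisfied.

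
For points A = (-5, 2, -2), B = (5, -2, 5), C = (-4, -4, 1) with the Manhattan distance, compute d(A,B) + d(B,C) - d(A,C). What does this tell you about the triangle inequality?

d(A,B) = 10 + 4 + 7 = 21, d(B,C) = 9 + 2 + 4 = 15, d(A,C) = 1 + 6 + 3 = 10.
d(A,B) + d(B,C) - d(A,C) = 21 + 15 - 10 = 36 - 10 = 26. This is ≥ 0, so the triangle inequality holds for these points.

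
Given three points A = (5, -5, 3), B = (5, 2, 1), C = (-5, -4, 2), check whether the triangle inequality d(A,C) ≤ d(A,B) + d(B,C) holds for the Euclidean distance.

d(A,B) = √(0² + 7² + 2²) = √53 ≈ 7.2801, d(B,C) = √(10² + 6² + 1²) = √137 ≈ 11.7047, d(A,C) = √(10² + 1² + 1²) = √102 ≈ 10.0995.
d(A,C) ≈ 10.0995 ≤ 7.2801 + 11.7047 = 18.9848. Triangle inequality is satisfied.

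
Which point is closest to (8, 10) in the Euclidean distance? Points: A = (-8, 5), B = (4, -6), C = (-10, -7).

Distances: d(A) ≈ 16.7631, d(B) ≈ 16.4924, d(C) ≈ 24.7588. Nearest: B = (4, -6) with distance 16.4924.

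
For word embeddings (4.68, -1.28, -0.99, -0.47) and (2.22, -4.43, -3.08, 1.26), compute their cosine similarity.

With u = (4.68, -1.28, -0.99, -0.47), v = (2.22, -4.43, -3.08, 1.26):
u·v = 4.68·2.22 + (-1.28)·(-4.43) + (-0.99)·(-3.08) + (-0.47)·1.26 = 10.3896 + 5.6704 + 3.0492 + (-0.5922) = 18.517.
|u| = √(4.68² + (-1.28)² + (-0.99)² + (-0.47)²) = √(21.9024 + 1.6384 + 0.9801 + 0.2209) = √24.7418, |v| = √(2.22² + (-4.43)² + (-3.08)² + 1.26²) = √(4.9284 + 19.6249 + 9.4864 + 1.5876) = √35.6273.
cos θ = (u·v)/(|u||v|) = 18.517/(√24.7418·√35.6273) ≈ 0.6237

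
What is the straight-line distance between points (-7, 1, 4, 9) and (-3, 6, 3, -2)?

√(Σ(x_i - y_i)²) = √((-7 - (-3))² + (1 - 6)² + (4 - 3)² + (9 - (-2))²)
= √((-4)² + (-5)² + 1² + 11²) = √(16 + 25 + 1 + 121) = √163 ≈ 12.7671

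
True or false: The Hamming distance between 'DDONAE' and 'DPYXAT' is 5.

Differing positions: 2, 3, 4, 6. Hamming distance = 4, so the claim that d_H = 5 is false.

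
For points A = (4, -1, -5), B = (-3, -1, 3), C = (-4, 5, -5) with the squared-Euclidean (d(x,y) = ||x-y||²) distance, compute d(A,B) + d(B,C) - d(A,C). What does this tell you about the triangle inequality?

d(A,B) = 7² + 0² + 8² = 113, d(B,C) = 1² + 6² + 8² = 101, d(A,C) = 8² + 6² + 0² = 100.
d(A,B) + d(B,C) - d(A,C) = 113 + 101 - 100 = 214 - 100 = 114. This is ≥ 0, so the triangle inequality holds for these points.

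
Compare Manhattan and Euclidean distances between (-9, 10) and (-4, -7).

L1 = |-9 - (-4)| + |10 - (-7)| = 5 + 17 = 22
L2 = √(5² + 17²) = √314 ≈ 17.72
L1 ≥ L2 always (equality iff movement is along one axis); L1 > L2 here.
Ratio L1/L2 = 22/√314 ≈ 1.2415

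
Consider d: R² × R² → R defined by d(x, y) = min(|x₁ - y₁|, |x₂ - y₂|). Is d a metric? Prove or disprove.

No. d fails identity of indiscernibles: take x = (0, 0) and y = (0, 8). Then d(x,y) = min(|0 - 0|, |0 - 8|) = min(0, 8) = 0, yet x ≠ y.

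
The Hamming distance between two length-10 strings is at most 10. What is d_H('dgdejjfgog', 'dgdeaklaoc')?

Differing positions: 5, 6, 7, 8, 10. Hamming distance = 5. The maximum possible Hamming distance for length-10 strings is 10, so d_H/10 = 5/10 = 0.5.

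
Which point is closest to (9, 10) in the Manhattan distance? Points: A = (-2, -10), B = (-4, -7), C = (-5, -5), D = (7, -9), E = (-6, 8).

Distances: d(A) = 31, d(B) = 30, d(C) = 29, d(D) = 21, d(E) = 17. Nearest: E = (-6, 8) with distance 17.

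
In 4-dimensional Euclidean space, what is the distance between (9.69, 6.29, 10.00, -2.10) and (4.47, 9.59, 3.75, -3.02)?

√(Σ(x_i - y_i)²) = √((9.69 - 4.47)² + (6.29 - 9.59)² + (10 - 3.75)² + (-2.1 - (-3.02))²)
= √(5.22² + (-3.3)² + 6.25² + 0.92²) = √(27.2484 + 10.89 + 39.0625 + 0.8464) = √78.0473 ≈ 8.8344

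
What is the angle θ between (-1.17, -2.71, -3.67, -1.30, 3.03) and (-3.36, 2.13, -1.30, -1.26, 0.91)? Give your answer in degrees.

With u = (-1.17, -2.71, -3.67, -1.30, 3.03), v = (-3.36, 2.13, -1.30, -1.26, 0.91):
u·v = (-1.17)·(-3.36) + (-2.71)·2.13 + (-3.67)·(-1.3) + (-1.3)·(-1.26) + 3.03·0.91 = 3.9312 + (-5.7723) + 4.771 + 1.638 + 2.7573 = 7.3252.
|u| = √((-1.17)² + (-2.71)² + (-3.67)² + (-1.3)² + 3.03²) = √(1.3689 + 7.3441 + 13.4689 + 1.69 + 9.1809) = √33.0528, |v| = √((-3.36)² + 2.13² + (-1.3)² + (-1.26)² + 0.91²) = √(11.2896 + 4.5369 + 1.69 + 1.5876 + 0.8281) = √19.9322.
cos θ = (u·v)/(|u||v|) = 7.3252/(√33.0528·√19.9322) ≈ 0.285389
θ = arccos(0.285389) ≈ 73.42°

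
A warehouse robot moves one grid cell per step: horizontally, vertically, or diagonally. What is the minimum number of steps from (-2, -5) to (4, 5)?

max(|x_i - y_i|) = max(|-2 - 4|, |-5 - 5|) = max(6, 10) = 10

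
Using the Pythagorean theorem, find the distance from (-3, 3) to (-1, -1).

√(Σ(x_i - y_i)²) = √((-3 - (-1))² + (3 - (-1))²)
= √((-2)² + 4²) = √(4 + 16) = √20 ≈ 4.4721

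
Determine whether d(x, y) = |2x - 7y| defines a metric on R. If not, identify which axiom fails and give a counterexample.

No. d fails symmetry: d(5, 8) = |2·5 - 7·8| = |-46| = 46, but d(8, 5) = |2·8 - 7·5| = |-19| = 19. Since 46 ≠ 19, d(x,y) ≠ d(y,x) in general.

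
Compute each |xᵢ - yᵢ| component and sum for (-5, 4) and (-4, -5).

Σ|x_i - y_i| = |-5 - (-4)| + |4 - (-5)| = 1 + 9 = 10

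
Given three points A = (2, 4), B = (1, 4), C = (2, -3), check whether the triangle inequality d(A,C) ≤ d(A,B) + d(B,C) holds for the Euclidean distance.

d(A,B) = √(1² + 0²) = √1 = 1, d(B,C) = √(1² + 7²) = √50 ≈ 7.0711, d(A,C) = √(0² + 7²) = √49 = 7.
d(A,C) = 7 ≤ 1 + 7.0711 = 8.0711. Triangle inequality is satisfied.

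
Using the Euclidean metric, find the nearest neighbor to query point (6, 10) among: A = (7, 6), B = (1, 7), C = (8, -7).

Distances: d(A) ≈ 4.1231, d(B) ≈ 5.831, d(C) ≈ 17.1172. Nearest: A = (7, 6) with distance 4.1231.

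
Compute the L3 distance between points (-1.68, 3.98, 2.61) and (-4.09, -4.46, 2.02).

(Σ|x_i - y_i|^3)^(1/3) = (|-1.68 - (-4.09)|^3 + |3.98 - (-4.46)|^3 + |2.61 - 2.02|^3)^(1/3)
= (2.41^3 + 8.44^3 + 0.59^3)^(1/3) ≈ (13.9975 + 601.2116 + 0.2054)^(1/3) = (615.4145)^(1/3) ≈ 8.5059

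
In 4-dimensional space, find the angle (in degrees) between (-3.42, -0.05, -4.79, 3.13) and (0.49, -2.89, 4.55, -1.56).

With u = (-3.42, -0.05, -4.79, 3.13), v = (0.49, -2.89, 4.55, -1.56):
u·v = (-3.42)·0.49 + (-0.05)·(-2.89) + (-4.79)·4.55 + 3.13·(-1.56) = (-1.6758) + 0.1445 + (-21.7945) + (-4.8828) = -28.2086.
|u| = √((-3.42)² + (-0.05)² + (-4.79)² + 3.13²) = √(11.6964 + 0.0025 + 22.9441 + 9.7969) = √44.4399, |v| = √(0.49² + (-2.89)² + 4.55² + (-1.56)²) = √(0.2401 + 8.3521 + 20.7025 + 2.4336) = √31.7283.
cos θ = (u·v)/(|u||v|) = -28.2086/(√44.4399·√31.7283) ≈ -0.751228
θ = arccos(-0.751228) ≈ 138.7°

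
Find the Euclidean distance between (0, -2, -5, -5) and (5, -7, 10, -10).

√(Σ(x_i - y_i)²) = √((0 - 5)² + (-2 - (-7))² + (-5 - 10)² + (-5 - (-10))²)
= √((-5)² + 5² + (-15)² + 5²) = √(25 + 25 + 225 + 25) = √300 ≈ 17.3205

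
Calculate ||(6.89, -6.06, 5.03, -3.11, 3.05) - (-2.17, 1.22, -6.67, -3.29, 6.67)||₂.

√(Σ(x_i - y_i)²) = √((6.89 - (-2.17))² + (-6.06 - 1.22)² + (5.03 - (-6.67))² + (-3.11 - (-3.29))² + (3.05 - 6.67)²)
= √(9.06² + (-7.28)² + 11.7² + 0.18² + (-3.62)²) = √(82.0836 + 52.9984 + 136.89 + 0.0324 + 13.1044) = √285.1088 ≈ 16.8852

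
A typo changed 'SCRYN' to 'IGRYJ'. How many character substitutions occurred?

Differing positions: 1, 2, 5. Hamming distance = 3.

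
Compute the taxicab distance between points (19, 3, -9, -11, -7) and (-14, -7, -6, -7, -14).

Σ|x_i - y_i| = |19 - (-14)| + |3 - (-7)| + |-9 - (-6)| + |-11 - (-7)| + |-7 - (-14)| = 33 + 10 + 3 + 4 + 7 = 57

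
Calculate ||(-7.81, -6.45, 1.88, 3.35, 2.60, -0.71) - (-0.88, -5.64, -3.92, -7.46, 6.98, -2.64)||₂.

√(Σ(x_i - y_i)²) = √((-7.81 - (-0.88))² + (-6.45 - (-5.64))² + (1.88 - (-3.92))² + (3.35 - (-7.46))² + (2.6 - 6.98)² + (-0.71 - (-2.64))²)
= √((-6.93)² + (-0.81)² + 5.8² + 10.81² + (-4.38)² + 1.93²) = √(48.0249 + 0.6561 + 33.64 + 116.8561 + 19.1844 + 3.7249) = √222.0864 ≈ 14.9026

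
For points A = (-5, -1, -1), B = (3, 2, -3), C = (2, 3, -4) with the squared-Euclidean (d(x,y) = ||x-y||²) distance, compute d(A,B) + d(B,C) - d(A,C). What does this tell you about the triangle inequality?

d(A,B) = 8² + 3² + 2² = 77, d(B,C) = 1² + 1² + 1² = 3, d(A,C) = 7² + 4² + 3² = 74.
d(A,B) + d(B,C) - d(A,C) = 77 + 3 - 74 = 80 - 74 = 6. This is ≥ 0, so the triangle inequality holds for these points.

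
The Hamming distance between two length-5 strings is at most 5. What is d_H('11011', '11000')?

Differing positions: 4, 5. Hamming distance = 2. The maximum possible Hamming distance for length-5 strings is 5, so d_H/5 = 2/5 = 0.4.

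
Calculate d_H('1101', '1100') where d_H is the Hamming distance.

Differing positions: 4. Hamming distance = 1.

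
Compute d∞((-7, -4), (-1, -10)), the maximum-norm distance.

max(|x_i - y_i|) = max(|-7 - (-1)|, |-4 - (-10)|) = max(6, 6) = 6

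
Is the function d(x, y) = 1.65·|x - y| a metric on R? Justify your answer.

Yes. Since |x - y| is a metric on R and 1.65 > 0, the positive scalar multiple 1.65·|x - y| is also a metric: scaling by a positive constant preserves non-negativity, identity (d=0 ⟺ |x-y|=0 ⟺ x=y), symmetry, and the triangle inequality.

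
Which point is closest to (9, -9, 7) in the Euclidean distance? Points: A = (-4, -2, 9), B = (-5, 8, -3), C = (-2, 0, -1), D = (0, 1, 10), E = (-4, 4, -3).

Distances: d(A) ≈ 14.8997, d(B) ≈ 24.1868, d(C) ≈ 16.3095, d(D) ≈ 13.784, d(E) ≈ 20.9284. Nearest: D = (0, 1, 10) with distance 13.784.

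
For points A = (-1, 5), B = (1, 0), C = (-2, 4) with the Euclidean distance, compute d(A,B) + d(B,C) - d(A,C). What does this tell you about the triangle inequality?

d(A,B) = √(2² + 5²) = √29 ≈ 5.3852, d(B,C) = √(3² + 4²) = √25 = 5, d(A,C) = √(1² + 1²) = √2 ≈ 1.4142.
d(A,B) + d(B,C) - d(A,C) = 5.3852 + 5 - 1.4142 = 10.3852 - 1.4142 = 8.971 (to 4 decimal places). This is ≥ 0, so the triangle inequality holds for these points.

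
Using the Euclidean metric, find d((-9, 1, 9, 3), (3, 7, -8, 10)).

√(Σ(x_i - y_i)²) = √((-9 - 3)² + (1 - 7)² + (9 - (-8))² + (3 - 10)²)
= √((-12)² + (-6)² + 17² + (-7)²) = √(144 + 36 + 289 + 49) = √518 ≈ 22.7596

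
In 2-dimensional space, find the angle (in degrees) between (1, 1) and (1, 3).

With u = (1, 1), v = (1, 3):
u·v = 1·1 + 1·3 = 1 + 3 = 4.
|u| = √(1² + 1²) = √2, |v| = √(1² + 3²) = √10, so |u||v| = √(2·10) = √20.
cos θ = (u·v)/(|u||v|) = 4/√20 ≈ 0.894427
θ = arccos(0.894427) ≈ 26.57°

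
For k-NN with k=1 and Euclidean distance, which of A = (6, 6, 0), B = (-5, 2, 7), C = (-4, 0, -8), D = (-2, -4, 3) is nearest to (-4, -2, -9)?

Distances: d(A) ≈ 15.6525, d(B) ≈ 16.5227, d(C) ≈ 2.2361, d(D) ≈ 12.3288. Nearest: C = (-4, 0, -8) with distance 2.2361.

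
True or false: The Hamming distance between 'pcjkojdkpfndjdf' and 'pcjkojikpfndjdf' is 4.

Differing positions: 7. Hamming distance = 1, so the claim that d_H = 4 is false.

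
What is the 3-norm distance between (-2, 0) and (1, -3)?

(Σ|x_i - y_i|^3)^(1/3) = (|-2 - 1|^3 + |0 - (-3)|^3)^(1/3)
= (3^3 + 3^3)^(1/3) = (27 + 27)^(1/3) = (54)^(1/3) ≈ 3.7798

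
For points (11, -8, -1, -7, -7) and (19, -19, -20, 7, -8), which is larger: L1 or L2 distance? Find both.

L1 = |11 - 19| + |-8 - (-19)| + |-1 - (-20)| + |-7 - 7| + |-7 - (-8)| = 8 + 11 + 19 + 14 + 1 = 53
L2 = √(8² + 11² + 19² + 14² + 1²) = √743 ≈ 27.258
L1 ≥ L2 always (equality iff movement is along one axis); L1 > L2 here.
Ratio L1/L2 = 53/√743 ≈ 1.9444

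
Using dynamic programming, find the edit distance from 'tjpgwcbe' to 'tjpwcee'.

Let D[i][j] be the edit distance between the first i characters of 'tjpgwcbe' and the first j characters of 'tjpwcee', with D[i][0] = i, D[0][j] = j, and D[i][j] = D[i-1][j-1] if the characters match, else 1 + min(D[i-1][j], D[i][j-1], D[i-1][j-1]). Filling the table (rows: prefixes of 'tjpgwcbe', columns: prefixes of 'tjpwcee'):
     ε  t  j  p  w  c  e  e
  ε  0  1  2  3  4  5  6  7
  t  1  0  1  2  3  4  5  6
  j  2  1  0  1  2  3  4  5
  p  3  2  1  0  1  2  3  4
  g  4  3  2  1  1  2  3  4
  w  5  4  3  2  1  2  3  4
  c  6  5  4  3  2  1  2  3
  b  7  6  5  4  3  2  2  3
  e  8  7  6  5  4  3  2  2
The bottom-right entry gives D[8][7] = 2, so no sequence of fewer than 2 edits works. Backtracking through the table gives one optimal edit sequence (2 edits):
  tjpgwcbe → tjpwcbe (del g @4)
  tjpwcbe → tjpwcee (sub b→e @6)
Edit distance = 2.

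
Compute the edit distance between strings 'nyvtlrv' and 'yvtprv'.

Let D[i][j] be the edit distance between the first i characters of 'nyvtlrv' and the first j characters of 'yvtprv', with D[i][0] = i, D[0][j] = j, and D[i][j] = D[i-1][j-1] if the characters match, else 1 + min(D[i-1][j], D[i][j-1], D[i-1][j-1]). Filling the table (rows: prefixes of 'nyvtlrv', columns: prefixes of 'yvtprv'):
     ε  y  v  t  p  r  v
  ε  0  1  2  3  4  5  6
  n  1  1  2  3  4  5  6
  y  2  1  2  3  4  5  6
  v  3  2  1  2  3  4  5
  t  4  3  2  1  2  3  4
  l  5  4  3  2  2  3  4
  r  6  5  4  3  3  2  3
  v  7  6  5  4  4  3  2
The bottom-right entry gives D[7][6] = 2, so no sequence of fewer than 2 edits works. Backtracking through the table gives one optimal edit sequence (2 edits):
  nyvtlrv → yvtlrv (del n @1)
  yvtlrv → yvtprv (sub l→p @4)
Edit distance = 2.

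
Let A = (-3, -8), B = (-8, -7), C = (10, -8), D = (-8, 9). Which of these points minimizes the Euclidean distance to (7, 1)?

Distances: d(A) ≈ 13.4536, d(B) = 17, d(C) ≈ 9.4868, d(D) = 17. Nearest: C = (10, -8) with distance 9.4868.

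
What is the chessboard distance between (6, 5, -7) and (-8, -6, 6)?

max(|x_i - y_i|) = max(|6 - (-8)|, |5 - (-6)|, |-7 - 6|) = max(14, 11, 13) = 14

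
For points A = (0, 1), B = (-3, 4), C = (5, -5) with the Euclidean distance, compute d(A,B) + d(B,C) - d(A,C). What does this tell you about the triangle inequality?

d(A,B) = √(3² + 3²) = √18 ≈ 4.2426, d(B,C) = √(8² + 9²) = √145 ≈ 12.0416, d(A,C) = √(5² + 6²) = √61 ≈ 7.8102.
d(A,B) + d(B,C) - d(A,C) = 4.2426 + 12.0416 - 7.8102 = 16.2842 - 7.8102 = 8.474 (to 4 decimal places). This is ≥ 0, so the triangle inequality holds for these points.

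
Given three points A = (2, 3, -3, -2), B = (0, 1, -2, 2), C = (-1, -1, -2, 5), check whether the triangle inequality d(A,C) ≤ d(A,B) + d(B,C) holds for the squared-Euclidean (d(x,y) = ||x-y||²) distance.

d(A,B) = 2² + 2² + 1² + 4² = 25, d(B,C) = 1² + 2² + 0² + 3² = 14, d(A,C) = 3² + 4² + 1² + 7² = 75.
d(A,C) = 75 > 25 + 14 = 39. Triangle inequality is VIOLATED. (Squared-Euclidean is not a metric — this is a counterexample.)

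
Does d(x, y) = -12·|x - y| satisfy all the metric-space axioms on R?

No. With c = -12 < 0, d fails non-negativity: d(8, 11) = -12·|8 - 11| = -12·3 = -36 < 0.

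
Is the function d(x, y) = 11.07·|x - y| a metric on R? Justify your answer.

Yes. Since |x - y| is a metric on R and 11.07 > 0, the positive scalar multiple 11.07·|x - y| is also a metric: scaling by a positive constant preserves non-negativity, identity (d=0 ⟺ |x-y|=0 ⟺ x=y), symmetry, and the triangle inequality.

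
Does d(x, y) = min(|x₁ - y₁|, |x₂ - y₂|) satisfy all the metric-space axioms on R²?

No. d fails identity of indiscernibles: take x = (-3, 0) and y = (-3, 4). Then d(x,y) = min(|-3 - (-3)|, |0 - 4|) = min(0, 4) = 0, yet x ≠ y.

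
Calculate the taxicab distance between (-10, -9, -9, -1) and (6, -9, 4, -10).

Σ|x_i - y_i| = |-10 - 6| + |-9 - (-9)| + |-9 - 4| + |-1 - (-10)| = 16 + 0 + 13 + 9 = 38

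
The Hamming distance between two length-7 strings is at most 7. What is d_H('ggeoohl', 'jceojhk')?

Differing positions: 1, 2, 5, 7. Hamming distance = 4. The maximum possible Hamming distance for length-7 strings is 7, so d_H/7 = 4/7 ≈ 0.5714.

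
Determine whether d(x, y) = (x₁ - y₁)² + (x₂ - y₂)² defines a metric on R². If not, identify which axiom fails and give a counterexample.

No. The squared Euclidean distance fails the triangle inequality. Counterexample: x = (0, 0), y = (2, 2), z = (4, 4). d(x,z) = 4² + 4² = 32, but d(x,y) + d(y,z) = (2² + 2²) + (2² + 2²) = 8 + 8 = 16. Since 32 > 16, the triangle inequality is violated. (Note: √d, the ordinary Euclidean distance, IS a metric.)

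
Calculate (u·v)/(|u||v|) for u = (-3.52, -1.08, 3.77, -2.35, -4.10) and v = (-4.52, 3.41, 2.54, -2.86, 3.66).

With u = (-3.52, -1.08, 3.77, -2.35, -4.10), v = (-4.52, 3.41, 2.54, -2.86, 3.66):
u·v = (-3.52)·(-4.52) + (-1.08)·3.41 + 3.77·2.54 + (-2.35)·(-2.86) + (-4.1)·3.66 = 15.9104 + (-3.6828) + 9.5758 + 6.721 + (-15.006) = 13.5184.
|u| = √((-3.52)² + (-1.08)² + 3.77² + (-2.35)² + (-4.1)²) = √(12.3904 + 1.1664 + 14.2129 + 5.5225 + 16.81) = √50.1022, |v| = √((-4.52)² + 3.41² + 2.54² + (-2.86)² + 3.66²) = √(20.4304 + 11.6281 + 6.4516 + 8.1796 + 13.3956) = √60.0853.
cos θ = (u·v)/(|u||v|) = 13.5184/(√50.1022·√60.0853) ≈ 0.2464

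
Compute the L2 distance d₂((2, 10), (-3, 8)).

√(Σ(x_i - y_i)²) = √((2 - (-3))² + (10 - 8)²)
= √(5² + 2²) = √(25 + 4) = √29 ≈ 5.3852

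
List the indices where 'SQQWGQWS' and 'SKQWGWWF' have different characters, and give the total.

Differing positions: 2, 6, 8. Hamming distance = 3.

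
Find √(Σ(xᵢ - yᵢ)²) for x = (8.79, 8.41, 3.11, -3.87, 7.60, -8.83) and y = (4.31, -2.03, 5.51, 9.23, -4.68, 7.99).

√(Σ(x_i - y_i)²) = √((8.79 - 4.31)² + (8.41 - (-2.03))² + (3.11 - 5.51)² + (-3.87 - 9.23)² + (7.6 - (-4.68))² + (-8.83 - 7.99)²)
= √(4.48² + 10.44² + (-2.4)² + (-13.1)² + 12.28² + (-16.82)²) = √(20.0704 + 108.9936 + 5.76 + 171.61 + 150.7984 + 282.9124) = √740.1448 ≈ 27.2056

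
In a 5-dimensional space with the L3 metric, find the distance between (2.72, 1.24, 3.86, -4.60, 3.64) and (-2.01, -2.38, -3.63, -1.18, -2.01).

(Σ|x_i - y_i|^3)^(1/3) = (|2.72 - (-2.01)|^3 + |1.24 - (-2.38)|^3 + |3.86 - (-3.63)|^3 + |-4.6 - (-1.18)|^3 + |3.64 - (-2.01)|^3)^(1/3)
= (4.73^3 + 3.62^3 + 7.49^3 + 3.42^3 + 5.65^3)^(1/3) ≈ (105.8238 + 47.4379 + 420.1897 + 40.0017 + 180.3621)^(1/3) = (793.8152)^(1/3) ≈ 9.2592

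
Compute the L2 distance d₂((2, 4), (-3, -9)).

√(Σ(x_i - y_i)²) = √((2 - (-3))² + (4 - (-9))²)
= √(5² + 13²) = √(25 + 169) = √194 ≈ 13.9284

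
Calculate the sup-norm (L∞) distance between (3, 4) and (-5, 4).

max(|x_i - y_i|) = max(|3 - (-5)|, |4 - 4|) = max(8, 0) = 8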